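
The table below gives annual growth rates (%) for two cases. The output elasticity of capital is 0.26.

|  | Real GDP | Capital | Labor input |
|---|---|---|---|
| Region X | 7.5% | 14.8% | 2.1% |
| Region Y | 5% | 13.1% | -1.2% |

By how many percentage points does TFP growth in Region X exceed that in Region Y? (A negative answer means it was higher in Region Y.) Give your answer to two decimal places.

-0.38 percentage points

Labor's share = 1 − 0.26 = 0.74.
Region X: TFP = 7.5 − 3.848 − 1.554 = 2.098%.
Region Y: TFP = 5 − 3.406 + 0.888 = 2.482%.
Difference = 2.098 − (2.482) = -0.384 pp.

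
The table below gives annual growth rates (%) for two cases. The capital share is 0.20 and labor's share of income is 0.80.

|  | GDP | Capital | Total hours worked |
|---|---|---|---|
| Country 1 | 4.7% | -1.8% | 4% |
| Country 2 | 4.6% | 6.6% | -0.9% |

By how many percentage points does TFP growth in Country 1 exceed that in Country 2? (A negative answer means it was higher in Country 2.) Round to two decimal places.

-2.14 percentage points

Labor's share = 1 − 0.2 = 0.8.
Country 1: TFP = 4.7 + 0.36 − 3.2 = 1.86%.
Country 2: TFP = 4.6 − 1.32 + 0.72 = 4%.
Difference = 1.86 − (4) = -2.14 pp.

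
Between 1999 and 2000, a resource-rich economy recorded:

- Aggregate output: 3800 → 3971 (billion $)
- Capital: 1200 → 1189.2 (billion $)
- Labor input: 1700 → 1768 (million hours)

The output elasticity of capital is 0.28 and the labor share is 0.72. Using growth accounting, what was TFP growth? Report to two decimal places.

Aggregate output growth = (3971 − 3800) / 3800 = 4.5%.
Capital growth = (1189.2 − 1200) / 1200 = -0.9%.
Labor input growth = (1768 − 1700) / 1700 = 4%.
Labor's share = 1 − 0.28 = 0.72.
Capital: 0.28 × (-0.9) = -0.252 pp.
Labor input: 0.72 × 4 = 2.88 pp.
TFP growth = 4.5 − 2.628 = 1.872%.

1.87%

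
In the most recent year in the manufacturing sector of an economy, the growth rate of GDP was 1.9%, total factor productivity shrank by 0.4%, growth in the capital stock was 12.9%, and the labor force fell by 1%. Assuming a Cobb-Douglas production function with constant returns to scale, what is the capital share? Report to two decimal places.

The capital share is 0.24.

gY = gA + α·gK + (1−α)·gL, so gY − gA − gL = α(gK − gL).
1.9 + 0.4 + 1 = α × (12.9 − (-1)).
3.3 = 13.9 α, so α = 0.2374.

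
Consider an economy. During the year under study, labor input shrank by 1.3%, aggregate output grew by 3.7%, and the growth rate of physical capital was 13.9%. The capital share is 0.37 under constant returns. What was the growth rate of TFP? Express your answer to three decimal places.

Labor's share = 1 − 0.37 = 0.63.
Physical capital: 0.37 × 13.9 = 5.143 pp.
Labor input: 0.63 × (-1.3) = -0.819 pp.
TFP growth = 3.7 − 4.324 = -0.624%.

-0.624%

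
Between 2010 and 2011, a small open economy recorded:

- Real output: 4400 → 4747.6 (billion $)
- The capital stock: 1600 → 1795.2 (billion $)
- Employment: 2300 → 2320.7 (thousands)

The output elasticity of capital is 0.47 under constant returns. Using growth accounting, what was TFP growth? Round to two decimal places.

Real output growth = (4747.6 − 4400) / 4400 = 7.9%.
The capital stock growth = (1795.2 − 1600) / 1600 = 12.2%.
Employment growth = (2320.7 − 2300) / 2300 = 0.9%.
Labor's share = 1 − 0.47 = 0.53.
The capital stock: 0.47 × 12.2 = 5.734 pp.
Employment: 0.53 × 0.9 = 0.477 pp.
TFP growth = 7.9 − 6.211 = 1.689%.

1.69%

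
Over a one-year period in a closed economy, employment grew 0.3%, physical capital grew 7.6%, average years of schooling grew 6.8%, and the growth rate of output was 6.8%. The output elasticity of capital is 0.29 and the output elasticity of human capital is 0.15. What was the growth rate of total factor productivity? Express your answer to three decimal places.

Labor's share = 1 − 0.29 − 0.15 = 0.56.
Physical capital: 0.29 × 7.6 = 2.204 pp.
Average years of schooling: 0.15 × 6.8 = 1.02 pp.
Employment: 0.56 × 0.3 = 0.168 pp.
TFP growth = 6.8 − 3.392 = 3.408%.

Total factor productivity grew 3.408%.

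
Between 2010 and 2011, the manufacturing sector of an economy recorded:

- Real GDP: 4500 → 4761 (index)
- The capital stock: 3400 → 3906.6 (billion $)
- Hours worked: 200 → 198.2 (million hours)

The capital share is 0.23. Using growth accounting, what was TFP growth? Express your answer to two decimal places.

TFP growth was 3.07%.

Real GDP growth = (4761 − 4500) / 4500 = 5.8%.
The capital stock growth = (3906.6 − 3400) / 3400 = 14.9%.
Hours worked growth = (198.2 − 200) / 200 = -0.9%.
Labor's share = 1 − 0.23 = 0.77.
The capital stock: 0.23 × 14.9 = 3.427 pp.
Hours worked: 0.77 × (-0.9) = -0.693 pp.
TFP growth = 5.8 − 2.734 = 3.066%.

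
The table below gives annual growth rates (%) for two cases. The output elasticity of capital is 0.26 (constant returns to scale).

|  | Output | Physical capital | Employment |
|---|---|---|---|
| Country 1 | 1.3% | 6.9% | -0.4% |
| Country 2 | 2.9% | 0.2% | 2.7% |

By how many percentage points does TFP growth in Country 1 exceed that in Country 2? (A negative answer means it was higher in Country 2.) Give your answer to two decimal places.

-1.05 percentage points

Labor's share = 1 − 0.26 = 0.74.
Country 1: TFP = 1.3 − 1.794 + 0.296 = -0.198%.
Country 2: TFP = 2.9 − 0.052 − 1.998 = 0.85%.
Difference = -0.198 − (0.85) = -1.048 pp.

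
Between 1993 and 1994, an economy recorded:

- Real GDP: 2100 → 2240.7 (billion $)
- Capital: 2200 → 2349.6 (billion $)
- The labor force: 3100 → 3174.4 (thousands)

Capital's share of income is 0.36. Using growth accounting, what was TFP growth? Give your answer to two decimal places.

Real GDP growth = (2240.7 − 2100) / 2100 = 6.7%.
Capital growth = (2349.6 − 2200) / 2200 = 6.8%.
The labor force growth = (3174.4 − 3100) / 3100 = 2.4%.
Labor's share = 1 − 0.36 = 0.64.
Capital: 0.36 × 6.8 = 2.448 pp.
The labor force: 0.64 × 2.4 = 1.536 pp.
TFP growth = 6.7 − 3.984 = 2.716%.

2.72%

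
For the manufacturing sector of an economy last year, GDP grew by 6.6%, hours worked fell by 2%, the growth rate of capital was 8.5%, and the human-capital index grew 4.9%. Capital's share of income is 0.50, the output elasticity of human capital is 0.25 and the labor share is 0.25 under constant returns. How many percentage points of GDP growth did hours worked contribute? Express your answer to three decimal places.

-0.500 pp

Labor's share = 1 − 0.5 − 0.25 = 0.25.
Contribution = share × growth = 0.25 × (-2) = -0.5 pp.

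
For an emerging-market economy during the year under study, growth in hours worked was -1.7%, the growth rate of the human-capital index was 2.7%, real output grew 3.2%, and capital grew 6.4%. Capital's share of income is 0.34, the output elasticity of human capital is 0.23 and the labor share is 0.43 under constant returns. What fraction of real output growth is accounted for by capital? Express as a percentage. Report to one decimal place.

Capital contributed 0.34 × 6.4 = 2.176 pp.
Share of growth = 2.176 / 3.2 × 100 = 68%.

68.0%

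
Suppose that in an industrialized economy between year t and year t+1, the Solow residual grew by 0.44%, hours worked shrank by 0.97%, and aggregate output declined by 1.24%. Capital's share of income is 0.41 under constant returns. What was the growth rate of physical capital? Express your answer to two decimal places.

-2.70%

Labor's share = 1 − 0.41 = 0.59.
gY = gA + 0.59×(-0.97) + 0.41×g.
0.41×g = -1.24 − 0.44 + 0.5723 = -1.1077.
g = -1.1077 / 0.41 = -2.7017%.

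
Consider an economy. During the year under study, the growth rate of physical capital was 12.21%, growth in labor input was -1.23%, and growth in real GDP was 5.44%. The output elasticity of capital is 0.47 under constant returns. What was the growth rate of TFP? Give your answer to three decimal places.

Labor's share = 1 − 0.47 = 0.53.
Physical capital: 0.47 × 12.21 = 5.7387 pp.
Labor input: 0.53 × (-1.23) = -0.6519 pp.
TFP growth = 5.44 − 5.0868 = 0.3532%.

0.353%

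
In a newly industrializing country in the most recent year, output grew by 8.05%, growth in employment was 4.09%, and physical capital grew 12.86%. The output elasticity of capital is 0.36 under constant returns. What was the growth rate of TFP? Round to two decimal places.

Labor's share = 1 − 0.36 = 0.64.
Physical capital: 0.36 × 12.86 = 4.6296 pp.
Employment: 0.64 × 4.09 = 2.6176 pp.
TFP growth = 8.05 − 7.2472 = 0.8028%.

0.80%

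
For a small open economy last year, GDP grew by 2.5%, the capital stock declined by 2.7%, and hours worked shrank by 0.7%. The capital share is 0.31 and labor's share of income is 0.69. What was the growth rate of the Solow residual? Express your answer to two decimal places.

3.82%

Labor's share = 1 − 0.31 = 0.69.
The capital stock: 0.31 × (-2.7) = -0.837 pp.
Hours worked: 0.69 × (-0.7) = -0.483 pp.
TFP growth = 2.5 + 1.32 = 3.82%.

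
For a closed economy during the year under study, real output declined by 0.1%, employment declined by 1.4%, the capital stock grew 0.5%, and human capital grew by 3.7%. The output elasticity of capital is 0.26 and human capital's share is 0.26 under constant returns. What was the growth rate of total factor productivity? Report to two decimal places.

Labor's share = 1 − 0.26 − 0.26 = 0.48.
The capital stock: 0.26 × 0.5 = 0.13 pp.
Human capital: 0.26 × 3.7 = 0.962 pp.
Employment: 0.48 × (-1.4) = -0.672 pp.
TFP growth = -0.1 − 0.42 = -0.52%.

-0.52%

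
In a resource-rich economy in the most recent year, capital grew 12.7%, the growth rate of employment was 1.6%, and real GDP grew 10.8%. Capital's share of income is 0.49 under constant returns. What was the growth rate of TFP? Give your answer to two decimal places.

Labor's share = 1 − 0.49 = 0.51.
Capital: 0.49 × 12.7 = 6.223 pp.
Employment: 0.51 × 1.6 = 0.816 pp.
TFP growth = 10.8 − 7.039 = 3.761%.

3.76%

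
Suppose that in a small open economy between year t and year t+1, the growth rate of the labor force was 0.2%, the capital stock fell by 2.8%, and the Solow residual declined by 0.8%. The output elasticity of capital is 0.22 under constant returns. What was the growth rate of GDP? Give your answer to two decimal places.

Labor's share = 1 − 0.22 = 0.78.
The capital stock: 0.22 × (-2.8) = -0.616 pp.
The labor force: 0.78 × 0.2 = 0.156 pp.
Output growth = -0.8 + (-0.46) = -1.26%.

-1.26%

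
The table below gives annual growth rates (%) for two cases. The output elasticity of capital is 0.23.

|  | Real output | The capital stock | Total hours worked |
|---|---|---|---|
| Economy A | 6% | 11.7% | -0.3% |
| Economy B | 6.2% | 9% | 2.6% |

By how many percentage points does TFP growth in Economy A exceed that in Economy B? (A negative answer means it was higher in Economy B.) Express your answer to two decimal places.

Labor's share = 1 − 0.23 = 0.77.
Economy A: TFP = 6 − 2.691 + 0.231 = 3.54%.
Economy B: TFP = 6.2 − 2.07 − 2.002 = 2.128%.
Difference = 3.54 − (2.128) = 1.412 pp.

1.41 percentage points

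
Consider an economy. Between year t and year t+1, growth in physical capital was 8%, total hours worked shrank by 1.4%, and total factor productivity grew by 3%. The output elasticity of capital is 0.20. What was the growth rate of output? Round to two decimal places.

Labor's share = 1 − 0.2 = 0.8.
Physical capital: 0.2 × 8 = 1.6 pp.
Total hours worked: 0.8 × (-1.4) = -1.12 pp.
Output growth = 3 + 0.48 = 3.48%.

3.48%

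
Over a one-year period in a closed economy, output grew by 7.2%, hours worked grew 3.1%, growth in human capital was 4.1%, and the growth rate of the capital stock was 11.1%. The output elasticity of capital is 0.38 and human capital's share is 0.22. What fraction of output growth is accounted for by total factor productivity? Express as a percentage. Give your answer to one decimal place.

Labor's share = 1 − 0.38 − 0.22 = 0.4.
The capital stock: 0.38 × 11.1 = 4.218 pp.
Human capital: 0.22 × 4.1 = 0.902 pp.
Hours worked: 0.4 × 3.1 = 1.24 pp.
TFP growth = 7.2 − 6.36 = 0.84%.
TFP share of growth = 0.84 / 7.2 × 100 = 11.667%.

11.7%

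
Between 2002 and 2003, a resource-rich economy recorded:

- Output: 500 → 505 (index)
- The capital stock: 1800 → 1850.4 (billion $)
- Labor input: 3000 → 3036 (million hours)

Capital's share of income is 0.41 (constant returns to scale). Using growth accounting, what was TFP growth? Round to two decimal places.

-0.86%

Output growth = (505 − 500) / 500 = 1%.
The capital stock growth = (1850.4 − 1800) / 1800 = 2.8%.
Labor input growth = (3036 − 3000) / 3000 = 1.2%.
Labor's share = 1 − 0.41 = 0.59.
The capital stock: 0.41 × 2.8 = 1.148 pp.
Labor input: 0.59 × 1.2 = 0.708 pp.
TFP growth = 1 − 1.856 = -0.856%.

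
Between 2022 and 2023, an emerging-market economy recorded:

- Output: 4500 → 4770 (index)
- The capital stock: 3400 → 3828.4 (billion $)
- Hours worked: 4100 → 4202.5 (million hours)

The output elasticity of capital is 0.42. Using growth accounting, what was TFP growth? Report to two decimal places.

-0.74%

Output growth = (4770 − 4500) / 4500 = 6%.
The capital stock growth = (3828.4 − 3400) / 3400 = 12.6%.
Hours worked growth = (4202.5 − 4100) / 4100 = 2.5%.
Labor's share = 1 − 0.42 = 0.58.
The capital stock: 0.42 × 12.6 = 5.292 pp.
Hours worked: 0.58 × 2.5 = 1.45 pp.
TFP growth = 6 − 6.742 = -0.742%.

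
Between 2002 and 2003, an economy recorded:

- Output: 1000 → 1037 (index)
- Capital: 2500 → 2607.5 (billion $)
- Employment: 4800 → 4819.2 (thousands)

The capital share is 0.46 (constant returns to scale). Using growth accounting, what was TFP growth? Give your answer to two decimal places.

Output growth = (1037 − 1000) / 1000 = 3.7%.
Capital growth = (2607.5 − 2500) / 2500 = 4.3%.
Employment growth = (4819.2 − 4800) / 4800 = 0.4%.
Labor's share = 1 − 0.46 = 0.54.
Capital: 0.46 × 4.3 = 1.978 pp.
Employment: 0.54 × 0.4 = 0.216 pp.
TFP growth = 3.7 − 2.194 = 1.506%.

TFP growth was 1.51%.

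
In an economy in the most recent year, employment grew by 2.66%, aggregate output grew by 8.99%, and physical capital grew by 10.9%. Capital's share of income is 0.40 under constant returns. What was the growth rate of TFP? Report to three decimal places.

Labor's share = 1 − 0.4 = 0.6.
Physical capital: 0.4 × 10.9 = 4.36 pp.
Employment: 0.6 × 2.66 = 1.596 pp.
TFP growth = 8.99 − 5.956 = 3.034%.

TFP growth was 3.034%.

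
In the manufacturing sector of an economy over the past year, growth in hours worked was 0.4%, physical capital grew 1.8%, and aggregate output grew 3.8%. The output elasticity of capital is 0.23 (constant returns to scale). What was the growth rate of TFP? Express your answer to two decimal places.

3.08%

Labor's share = 1 − 0.23 = 0.77.
Physical capital: 0.23 × 1.8 = 0.414 pp.
Hours worked: 0.77 × 0.4 = 0.308 pp.
TFP growth = 3.8 − 0.722 = 3.078%.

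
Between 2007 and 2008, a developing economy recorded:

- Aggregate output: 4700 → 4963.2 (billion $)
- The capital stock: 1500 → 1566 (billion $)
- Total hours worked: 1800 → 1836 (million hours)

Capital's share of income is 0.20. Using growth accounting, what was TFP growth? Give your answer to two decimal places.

Aggregate output growth = (4963.2 − 4700) / 4700 = 5.6%.
The capital stock growth = (1566 − 1500) / 1500 = 4.4%.
Total hours worked growth = (1836 − 1800) / 1800 = 2%.
Labor's share = 1 − 0.2 = 0.8.
The capital stock: 0.2 × 4.4 = 0.88 pp.
Total hours worked: 0.8 × 2 = 1.6 pp.
TFP growth = 5.6 − 2.48 = 3.12%.

3.12%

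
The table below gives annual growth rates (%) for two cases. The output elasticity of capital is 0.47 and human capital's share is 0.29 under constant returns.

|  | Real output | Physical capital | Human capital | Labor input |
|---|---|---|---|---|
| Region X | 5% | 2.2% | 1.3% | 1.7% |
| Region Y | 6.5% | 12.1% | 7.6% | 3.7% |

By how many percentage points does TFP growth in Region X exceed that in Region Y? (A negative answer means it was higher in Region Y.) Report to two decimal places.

5.46 percentage points

Labor's share = 1 − 0.47 − 0.29 = 0.24.
Region X: TFP = 5 − 1.034 − 0.377 − 0.408 = 3.181%.
Region Y: TFP = 6.5 − 5.687 − 2.204 − 0.888 = -2.279%.
Difference = 3.181 − (-2.279) = 5.46 pp.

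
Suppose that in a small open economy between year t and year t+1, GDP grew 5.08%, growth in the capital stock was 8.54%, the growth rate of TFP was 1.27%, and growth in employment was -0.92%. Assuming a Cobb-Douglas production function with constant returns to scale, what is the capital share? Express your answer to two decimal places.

gY = gA + α·gK + (1−α)·gL, so gY − gA − gL = α(gK − gL).
5.08 − 1.27 + 0.92 = α × (8.54 − (-0.92)).
4.73 = 9.46 α, so α = 0.5.

0.50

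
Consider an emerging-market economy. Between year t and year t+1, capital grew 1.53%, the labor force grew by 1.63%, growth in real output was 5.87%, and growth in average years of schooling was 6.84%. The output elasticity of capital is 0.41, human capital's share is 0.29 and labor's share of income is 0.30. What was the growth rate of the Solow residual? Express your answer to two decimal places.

Labor's share = 1 − 0.41 − 0.29 = 0.3.
Capital: 0.41 × 1.53 = 0.6273 pp.
Average years of schooling: 0.29 × 6.84 = 1.9836 pp.
The labor force: 0.3 × 1.63 = 0.489 pp.
TFP growth = 5.87 − 3.0999 = 2.7701%.

2.77%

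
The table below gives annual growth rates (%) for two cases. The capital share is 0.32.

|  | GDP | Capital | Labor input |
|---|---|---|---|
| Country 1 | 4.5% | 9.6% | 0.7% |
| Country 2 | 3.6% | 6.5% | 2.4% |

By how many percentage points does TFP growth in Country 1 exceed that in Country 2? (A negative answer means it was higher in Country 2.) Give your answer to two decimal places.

Labor's share = 1 − 0.32 = 0.68.
Country 1: TFP = 4.5 − 3.072 − 0.476 = 0.952%.
Country 2: TFP = 3.6 − 2.08 − 1.632 = -0.112%.
Difference = 0.952 − (-0.112) = 1.064 pp.

1.06 percentage points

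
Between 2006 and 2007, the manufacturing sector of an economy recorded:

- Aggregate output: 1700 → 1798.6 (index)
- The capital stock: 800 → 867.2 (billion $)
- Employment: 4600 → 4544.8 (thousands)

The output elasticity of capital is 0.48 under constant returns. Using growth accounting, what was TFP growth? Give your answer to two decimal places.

2.39%

Aggregate output growth = (1798.6 − 1700) / 1700 = 5.8%.
The capital stock growth = (867.2 − 800) / 800 = 8.4%.
Employment growth = (4544.8 − 4600) / 4600 = -1.2%.
Labor's share = 1 − 0.48 = 0.52.
The capital stock: 0.48 × 8.4 = 4.032 pp.
Employment: 0.52 × (-1.2) = -0.624 pp.
TFP growth = 5.8 − 3.408 = 2.392%.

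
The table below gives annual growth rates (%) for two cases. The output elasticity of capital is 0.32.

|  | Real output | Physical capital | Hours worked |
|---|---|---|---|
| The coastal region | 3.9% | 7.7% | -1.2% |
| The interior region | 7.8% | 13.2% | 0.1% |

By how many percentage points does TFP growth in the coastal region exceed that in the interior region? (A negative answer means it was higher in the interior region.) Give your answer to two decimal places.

Labor's share = 1 − 0.32 = 0.68.
The coastal region: TFP = 3.9 − 2.464 + 0.816 = 2.252%.
The interior region: TFP = 7.8 − 4.224 − 0.068 = 3.508%.
Difference = 2.252 − (3.508) = -1.256 pp.

-1.26 percentage points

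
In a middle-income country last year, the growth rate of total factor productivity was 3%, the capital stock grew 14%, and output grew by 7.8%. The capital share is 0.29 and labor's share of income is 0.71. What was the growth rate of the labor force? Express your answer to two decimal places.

Labor's share = 1 − 0.29 = 0.71.
gY = gA + 0.29×14 + 0.71×g.
0.71×g = 7.8 − 3 − 4.06 = 0.74.
g = 0.74 / 0.71 = 1.0423%.

1.04%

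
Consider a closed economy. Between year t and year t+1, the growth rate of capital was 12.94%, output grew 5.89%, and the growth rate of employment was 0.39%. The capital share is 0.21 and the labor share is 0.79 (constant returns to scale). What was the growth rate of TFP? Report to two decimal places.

TFP growth was 2.86%.

Labor's share = 1 − 0.21 = 0.79.
Capital: 0.21 × 12.94 = 2.7174 pp.
Employment: 0.79 × 0.39 = 0.3081 pp.
TFP growth = 5.89 − 3.0255 = 2.8645%.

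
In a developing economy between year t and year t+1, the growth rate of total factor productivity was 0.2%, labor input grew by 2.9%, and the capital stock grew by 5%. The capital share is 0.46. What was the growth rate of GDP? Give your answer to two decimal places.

Labor's share = 1 − 0.46 = 0.54.
The capital stock: 0.46 × 5 = 2.3 pp.
Labor input: 0.54 × 2.9 = 1.566 pp.
Output growth = 0.2 + 3.866 = 4.066%.

GDP growth was 4.07%.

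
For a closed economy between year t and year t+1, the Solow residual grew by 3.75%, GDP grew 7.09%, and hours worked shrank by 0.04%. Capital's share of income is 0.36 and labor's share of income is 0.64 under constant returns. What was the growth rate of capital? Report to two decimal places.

Labor's share = 1 − 0.36 = 0.64.
gY = gA + 0.64×(-0.04) + 0.36×g.
0.36×g = 7.09 − 3.75 + 0.0256 = 3.3656.
g = 3.3656 / 0.36 = 9.3489%.

Capital grew 9.35%.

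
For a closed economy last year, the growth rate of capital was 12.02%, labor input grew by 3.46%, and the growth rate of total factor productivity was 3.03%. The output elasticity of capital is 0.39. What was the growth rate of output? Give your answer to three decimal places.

9.828%

Labor's share = 1 − 0.39 = 0.61.
Capital: 0.39 × 12.02 = 4.6878 pp.
Labor input: 0.61 × 3.46 = 2.1106 pp.
Output growth = 3.03 + 6.7984 = 9.8284%.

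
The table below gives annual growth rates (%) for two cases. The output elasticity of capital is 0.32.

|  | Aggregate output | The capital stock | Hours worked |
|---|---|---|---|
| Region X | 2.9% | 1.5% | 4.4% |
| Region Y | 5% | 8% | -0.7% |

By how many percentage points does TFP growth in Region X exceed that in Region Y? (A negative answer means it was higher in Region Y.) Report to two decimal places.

Labor's share = 1 − 0.32 = 0.68.
Region X: TFP = 2.9 − 0.48 − 2.992 = -0.572%.
Region Y: TFP = 5 − 2.56 + 0.476 = 2.916%.
Difference = -0.572 − (2.916) = -3.488 pp.

-3.49 percentage points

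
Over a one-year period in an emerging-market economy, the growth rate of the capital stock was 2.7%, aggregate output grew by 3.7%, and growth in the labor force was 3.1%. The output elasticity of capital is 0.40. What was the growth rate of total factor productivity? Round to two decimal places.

Labor's share = 1 − 0.4 = 0.6.
The capital stock: 0.4 × 2.7 = 1.08 pp.
The labor force: 0.6 × 3.1 = 1.86 pp.
TFP growth = 3.7 − 2.94 = 0.76%.

0.76%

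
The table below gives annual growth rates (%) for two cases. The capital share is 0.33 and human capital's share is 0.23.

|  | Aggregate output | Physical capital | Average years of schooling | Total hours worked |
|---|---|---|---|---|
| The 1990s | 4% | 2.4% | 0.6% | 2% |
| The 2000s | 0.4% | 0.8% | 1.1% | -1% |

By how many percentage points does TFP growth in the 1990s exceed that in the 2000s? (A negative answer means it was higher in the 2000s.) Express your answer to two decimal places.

1.87 percentage points

Labor's share = 1 − 0.33 − 0.23 = 0.44.
The 1990s: TFP = 4 − 0.792 − 0.138 − 0.88 = 2.19%.
The 2000s: TFP = 0.4 − 0.264 − 0.253 + 0.44 = 0.323%.
Difference = 2.19 − (0.323) = 1.867 pp.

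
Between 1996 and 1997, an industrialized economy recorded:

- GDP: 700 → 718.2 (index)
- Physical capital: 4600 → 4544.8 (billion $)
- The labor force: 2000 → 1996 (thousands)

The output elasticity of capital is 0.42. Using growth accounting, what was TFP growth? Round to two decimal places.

GDP growth = (718.2 − 700) / 700 = 2.6%.
Physical capital growth = (4544.8 − 4600) / 4600 = -1.2%.
The labor force growth = (1996 − 2000) / 2000 = -0.2%.
Labor's share = 1 − 0.42 = 0.58.
Physical capital: 0.42 × (-1.2) = -0.504 pp.
The labor force: 0.58 × (-0.2) = -0.116 pp.
TFP growth = 2.6 + 0.62 = 3.22%.

3.22%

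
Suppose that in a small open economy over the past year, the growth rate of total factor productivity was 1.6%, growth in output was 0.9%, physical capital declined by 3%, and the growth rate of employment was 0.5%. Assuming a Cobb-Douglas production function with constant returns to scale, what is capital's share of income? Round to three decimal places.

α = 0.343

gY = gA + α·gK + (1−α)·gL, so gY − gA − gL = α(gK − gL).
0.9 − 1.6 − 0.5 = α × (-3 − 0.5).
-1.2 = -3.5 α, so α = 0.34286.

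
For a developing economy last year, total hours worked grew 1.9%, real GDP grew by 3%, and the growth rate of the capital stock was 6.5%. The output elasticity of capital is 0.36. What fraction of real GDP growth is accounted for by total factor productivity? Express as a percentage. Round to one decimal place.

Labor's share = 1 − 0.36 = 0.64.
The capital stock: 0.36 × 6.5 = 2.34 pp.
Total hours worked: 0.64 × 1.9 = 1.216 pp.
TFP growth = 3 − 3.556 = -0.556%.
TFP share of growth = -0.556 / 3 × 100 = -18.533%.

-18.5%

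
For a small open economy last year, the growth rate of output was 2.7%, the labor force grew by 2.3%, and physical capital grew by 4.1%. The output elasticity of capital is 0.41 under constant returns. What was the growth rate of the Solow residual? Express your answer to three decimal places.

-0.338%

Labor's share = 1 − 0.41 = 0.59.
Physical capital: 0.41 × 4.1 = 1.681 pp.
The labor force: 0.59 × 2.3 = 1.357 pp.
TFP growth = 2.7 − 3.038 = -0.338%.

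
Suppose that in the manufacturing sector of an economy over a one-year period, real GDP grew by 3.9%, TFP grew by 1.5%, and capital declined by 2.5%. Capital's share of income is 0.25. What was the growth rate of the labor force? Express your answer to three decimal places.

Labor's share = 1 − 0.25 = 0.75.
gY = gA + 0.25×(-2.5) + 0.75×g.
0.75×g = 3.9 − 1.5 + 0.625 = 3.025.
g = 3.025 / 0.75 = 4.03333%.

The labor force growth was 4.033%.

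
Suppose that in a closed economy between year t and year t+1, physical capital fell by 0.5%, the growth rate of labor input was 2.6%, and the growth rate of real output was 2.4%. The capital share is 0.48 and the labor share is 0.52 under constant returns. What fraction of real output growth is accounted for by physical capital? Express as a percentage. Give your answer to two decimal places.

Physical capital accounted for -10.00% of growth.

Physical capital contributed 0.48 × (-0.5) = -0.24 pp.
Share of growth = -0.24 / 2.4 × 100 = -10%.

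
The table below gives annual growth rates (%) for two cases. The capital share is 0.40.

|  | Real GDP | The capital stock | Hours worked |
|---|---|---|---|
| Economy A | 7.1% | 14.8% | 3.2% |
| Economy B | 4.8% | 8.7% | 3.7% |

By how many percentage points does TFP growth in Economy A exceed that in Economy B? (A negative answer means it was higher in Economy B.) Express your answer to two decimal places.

Labor's share = 1 − 0.4 = 0.6.
Economy A: TFP = 7.1 − 5.92 − 1.92 = -0.74%.
Economy B: TFP = 4.8 − 3.48 − 2.22 = -0.9%.
Difference = -0.74 − (-0.9) = 0.16 pp.

0.16 percentage points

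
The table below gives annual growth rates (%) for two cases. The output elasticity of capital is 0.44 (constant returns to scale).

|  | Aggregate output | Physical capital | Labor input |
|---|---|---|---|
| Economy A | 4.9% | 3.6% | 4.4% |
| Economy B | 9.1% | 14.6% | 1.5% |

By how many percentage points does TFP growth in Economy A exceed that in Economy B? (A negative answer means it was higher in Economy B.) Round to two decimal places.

-0.98 percentage points

Labor's share = 1 − 0.44 = 0.56.
Economy A: TFP = 4.9 − 1.584 − 2.464 = 0.852%.
Economy B: TFP = 9.1 − 6.424 − 0.84 = 1.836%.
Difference = 0.852 − (1.836) = -0.984 pp.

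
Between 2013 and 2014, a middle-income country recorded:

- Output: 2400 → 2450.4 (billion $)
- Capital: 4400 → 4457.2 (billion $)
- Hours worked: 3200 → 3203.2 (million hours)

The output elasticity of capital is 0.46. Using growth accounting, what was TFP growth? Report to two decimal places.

Output growth = (2450.4 − 2400) / 2400 = 2.1%.
Capital growth = (4457.2 − 4400) / 4400 = 1.3%.
Hours worked growth = (3203.2 − 3200) / 3200 = 0.1%.
Labor's share = 1 − 0.46 = 0.54.
Capital: 0.46 × 1.3 = 0.598 pp.
Hours worked: 0.54 × 0.1 = 0.054 pp.
TFP growth = 2.1 − 0.652 = 1.448%.

1.45%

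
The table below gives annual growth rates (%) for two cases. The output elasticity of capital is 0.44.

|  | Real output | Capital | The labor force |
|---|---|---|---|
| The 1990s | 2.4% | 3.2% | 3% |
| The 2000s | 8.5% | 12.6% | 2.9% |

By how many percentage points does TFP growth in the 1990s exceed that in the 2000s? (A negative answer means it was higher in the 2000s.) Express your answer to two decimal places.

-2.02 percentage points

Labor's share = 1 − 0.44 = 0.56.
The 1990s: TFP = 2.4 − 1.408 − 1.68 = -0.688%.
The 2000s: TFP = 8.5 − 5.544 − 1.624 = 1.332%.
Difference = -0.688 − (1.332) = -2.02 pp.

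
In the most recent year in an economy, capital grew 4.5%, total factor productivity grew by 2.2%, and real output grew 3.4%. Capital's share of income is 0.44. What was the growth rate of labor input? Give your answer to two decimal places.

Labor's share = 1 − 0.44 = 0.56.
gY = gA + 0.44×4.5 + 0.56×g.
0.56×g = 3.4 − 2.2 − 1.98 = -0.78.
g = -0.78 / 0.56 = -1.3929%.

-1.39%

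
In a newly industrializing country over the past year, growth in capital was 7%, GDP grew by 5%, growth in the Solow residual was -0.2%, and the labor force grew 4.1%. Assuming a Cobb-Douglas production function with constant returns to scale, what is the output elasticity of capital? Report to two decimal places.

gY = gA + α·gK + (1−α)·gL, so gY − gA − gL = α(gK − gL).
5 + 0.2 − 4.1 = α × (7 − 4.1).
1.1 = 2.9 α, so α = 0.3793.

The output elasticity of capital is 0.38.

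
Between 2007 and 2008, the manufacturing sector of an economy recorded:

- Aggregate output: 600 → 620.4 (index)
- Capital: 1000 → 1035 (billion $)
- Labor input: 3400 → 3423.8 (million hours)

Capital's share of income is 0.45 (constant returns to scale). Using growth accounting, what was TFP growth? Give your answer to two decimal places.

Aggregate output growth = (620.4 − 600) / 600 = 3.4%.
Capital growth = (1035 − 1000) / 1000 = 3.5%.
Labor input growth = (3423.8 − 3400) / 3400 = 0.7%.
Labor's share = 1 − 0.45 = 0.55.
Capital: 0.45 × 3.5 = 1.575 pp.
Labor input: 0.55 × 0.7 = 0.385 pp.
TFP growth = 3.4 − 1.96 = 1.44%.

TFP grew 1.44%.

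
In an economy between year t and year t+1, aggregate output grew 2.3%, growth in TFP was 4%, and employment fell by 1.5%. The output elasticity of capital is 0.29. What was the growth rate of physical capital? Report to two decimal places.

-2.19%

Labor's share = 1 − 0.29 = 0.71.
gY = gA + 0.71×(-1.5) + 0.29×g.
0.29×g = 2.3 − 4 + 1.065 = -0.635.
g = -0.635 / 0.29 = -2.1897%.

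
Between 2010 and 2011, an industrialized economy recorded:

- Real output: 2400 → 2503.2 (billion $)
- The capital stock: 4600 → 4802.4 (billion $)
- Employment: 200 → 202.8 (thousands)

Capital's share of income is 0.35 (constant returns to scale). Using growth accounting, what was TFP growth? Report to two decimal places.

Real output growth = (2503.2 − 2400) / 2400 = 4.3%.
The capital stock growth = (4802.4 − 4600) / 4600 = 4.4%.
Employment growth = (202.8 − 200) / 200 = 1.4%.
Labor's share = 1 − 0.35 = 0.65.
The capital stock: 0.35 × 4.4 = 1.54 pp.
Employment: 0.65 × 1.4 = 0.91 pp.
TFP growth = 4.3 − 2.45 = 1.85%.

1.85%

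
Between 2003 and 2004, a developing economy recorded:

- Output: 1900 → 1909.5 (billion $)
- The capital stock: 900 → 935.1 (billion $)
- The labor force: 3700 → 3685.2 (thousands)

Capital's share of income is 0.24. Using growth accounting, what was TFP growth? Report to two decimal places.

-0.13%

Output growth = (1909.5 − 1900) / 1900 = 0.5%.
The capital stock growth = (935.1 − 900) / 900 = 3.9%.
The labor force growth = (3685.2 − 3700) / 3700 = -0.4%.
Labor's share = 1 − 0.24 = 0.76.
The capital stock: 0.24 × 3.9 = 0.936 pp.
The labor force: 0.76 × (-0.4) = -0.304 pp.
TFP growth = 0.5 − 0.632 = -0.132%.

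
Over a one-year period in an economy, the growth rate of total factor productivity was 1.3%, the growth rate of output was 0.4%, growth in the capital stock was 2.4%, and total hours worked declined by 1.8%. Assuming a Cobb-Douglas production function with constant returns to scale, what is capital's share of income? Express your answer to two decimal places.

α = 0.21

gY = gA + α·gK + (1−α)·gL, so gY − gA − gL = α(gK − gL).
0.4 − 1.3 + 1.8 = α × (2.4 − (-1.8)).
0.9 = 4.2 α, so α = 0.2143.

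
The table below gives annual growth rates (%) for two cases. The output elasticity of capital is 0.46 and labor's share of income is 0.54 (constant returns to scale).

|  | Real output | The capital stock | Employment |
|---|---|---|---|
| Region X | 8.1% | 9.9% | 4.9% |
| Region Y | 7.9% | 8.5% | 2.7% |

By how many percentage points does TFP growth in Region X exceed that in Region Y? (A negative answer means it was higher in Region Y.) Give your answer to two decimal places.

-1.63 percentage points

Labor's share = 1 − 0.46 = 0.54.
Region X: TFP = 8.1 − 4.554 − 2.646 = 0.9%.
Region Y: TFP = 7.9 − 3.91 − 1.458 = 2.532%.
Difference = 0.9 − (2.532) = -1.632 pp.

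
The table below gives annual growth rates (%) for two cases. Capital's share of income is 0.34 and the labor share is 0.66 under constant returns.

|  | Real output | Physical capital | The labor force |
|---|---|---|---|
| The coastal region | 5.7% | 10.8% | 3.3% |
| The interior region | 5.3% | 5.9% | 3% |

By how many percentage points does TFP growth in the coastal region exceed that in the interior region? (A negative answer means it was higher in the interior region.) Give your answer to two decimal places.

-1.46 percentage points

Labor's share = 1 − 0.34 = 0.66.
The coastal region: TFP = 5.7 − 3.672 − 2.178 = -0.15%.
The interior region: TFP = 5.3 − 2.006 − 1.98 = 1.314%.
Difference = -0.15 − (1.314) = -1.464 pp.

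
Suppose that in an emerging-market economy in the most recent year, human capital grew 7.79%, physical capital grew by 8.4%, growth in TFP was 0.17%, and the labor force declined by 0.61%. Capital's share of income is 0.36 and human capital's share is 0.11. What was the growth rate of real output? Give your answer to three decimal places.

3.728%

Labor's share = 1 − 0.36 − 0.11 = 0.53.
Physical capital: 0.36 × 8.4 = 3.024 pp.
Human capital: 0.11 × 7.79 = 0.8569 pp.
The labor force: 0.53 × (-0.61) = -0.3233 pp.
Output growth = 0.17 + 3.5576 = 3.7276%.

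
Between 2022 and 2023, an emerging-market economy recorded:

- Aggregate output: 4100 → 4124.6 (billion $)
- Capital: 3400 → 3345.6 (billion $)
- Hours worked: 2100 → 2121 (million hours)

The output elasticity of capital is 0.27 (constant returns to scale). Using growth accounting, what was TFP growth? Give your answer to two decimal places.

Aggregate output growth = (4124.6 − 4100) / 4100 = 0.6%.
Capital growth = (3345.6 − 3400) / 3400 = -1.6%.
Hours worked growth = (2121 − 2100) / 2100 = 1%.
Labor's share = 1 − 0.27 = 0.73.
Capital: 0.27 × (-1.6) = -0.432 pp.
Hours worked: 0.73 × 1 = 0.73 pp.
TFP growth = 0.6 − 0.298 = 0.302%.

TFP growth was 0.30%.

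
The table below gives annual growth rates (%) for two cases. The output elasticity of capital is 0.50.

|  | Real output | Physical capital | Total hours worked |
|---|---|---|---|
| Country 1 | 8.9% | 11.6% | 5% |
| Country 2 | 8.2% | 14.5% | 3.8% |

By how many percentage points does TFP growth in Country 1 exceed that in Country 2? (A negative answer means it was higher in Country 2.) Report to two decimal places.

Labor's share = 1 − 0.5 = 0.5.
Country 1: TFP = 8.9 − 5.8 − 2.5 = 0.6%.
Country 2: TFP = 8.2 − 7.25 − 1.9 = -0.95%.
Difference = 0.6 − (-0.95) = 1.55 pp.

1.55 percentage points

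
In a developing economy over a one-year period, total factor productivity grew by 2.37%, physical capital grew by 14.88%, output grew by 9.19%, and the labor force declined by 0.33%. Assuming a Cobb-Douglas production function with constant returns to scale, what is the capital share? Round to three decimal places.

gY = gA + α·gK + (1−α)·gL, so gY − gA − gL = α(gK − gL).
9.19 − 2.37 + 0.33 = α × (14.88 − (-0.33)).
7.15 = 15.21 α, so α = 0.47009.

0.470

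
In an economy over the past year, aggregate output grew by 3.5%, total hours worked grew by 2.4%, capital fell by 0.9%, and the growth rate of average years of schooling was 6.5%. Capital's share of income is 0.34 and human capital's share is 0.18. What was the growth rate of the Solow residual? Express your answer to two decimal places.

Labor's share = 1 − 0.34 − 0.18 = 0.48.
Capital: 0.34 × (-0.9) = -0.306 pp.
Average years of schooling: 0.18 × 6.5 = 1.17 pp.
Total hours worked: 0.48 × 2.4 = 1.152 pp.
TFP growth = 3.5 − 2.016 = 1.484%.

1.48%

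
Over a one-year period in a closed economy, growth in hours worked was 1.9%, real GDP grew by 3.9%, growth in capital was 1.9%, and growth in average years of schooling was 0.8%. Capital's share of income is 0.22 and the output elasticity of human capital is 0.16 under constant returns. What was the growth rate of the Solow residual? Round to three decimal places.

Labor's share = 1 − 0.22 − 0.16 = 0.62.
Capital: 0.22 × 1.9 = 0.418 pp.
Average years of schooling: 0.16 × 0.8 = 0.128 pp.
Hours worked: 0.62 × 1.9 = 1.178 pp.
TFP growth = 3.9 − 1.724 = 2.176%.

2.176%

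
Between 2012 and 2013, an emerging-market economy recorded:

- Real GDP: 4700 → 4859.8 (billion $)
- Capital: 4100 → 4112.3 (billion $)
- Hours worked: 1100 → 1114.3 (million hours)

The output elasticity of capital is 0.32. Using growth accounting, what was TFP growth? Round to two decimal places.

TFP grew 2.42%.

Real GDP growth = (4859.8 − 4700) / 4700 = 3.4%.
Capital growth = (4112.3 − 4100) / 4100 = 0.3%.
Hours worked growth = (1114.3 − 1100) / 1100 = 1.3%.
Labor's share = 1 − 0.32 = 0.68.
Capital: 0.32 × 0.3 = 0.096 pp.
Hours worked: 0.68 × 1.3 = 0.884 pp.
TFP growth = 3.4 − 0.98 = 2.42%.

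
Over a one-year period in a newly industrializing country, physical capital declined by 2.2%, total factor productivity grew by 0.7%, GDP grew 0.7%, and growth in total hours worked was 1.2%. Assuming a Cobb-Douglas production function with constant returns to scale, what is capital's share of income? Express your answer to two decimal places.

α = 0.35

gY = gA + α·gK + (1−α)·gL, so gY − gA − gL = α(gK − gL).
0.7 − 0.7 − 1.2 = α × (-2.2 − 1.2).
-1.2 = -3.4 α, so α = 0.3529.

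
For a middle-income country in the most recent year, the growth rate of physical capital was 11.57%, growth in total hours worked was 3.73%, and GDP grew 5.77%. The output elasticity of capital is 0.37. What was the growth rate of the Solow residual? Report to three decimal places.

-0.861%

Labor's share = 1 − 0.37 = 0.63.
Physical capital: 0.37 × 11.57 = 4.2809 pp.
Total hours worked: 0.63 × 3.73 = 2.3499 pp.
TFP growth = 5.77 − 6.6308 = -0.8608%.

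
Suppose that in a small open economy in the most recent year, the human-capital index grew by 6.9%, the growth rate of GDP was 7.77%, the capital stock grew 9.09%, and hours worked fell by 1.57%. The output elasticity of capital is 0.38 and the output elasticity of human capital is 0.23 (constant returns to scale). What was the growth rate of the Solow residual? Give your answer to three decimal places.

3.341%

Labor's share = 1 − 0.38 − 0.23 = 0.39.
The capital stock: 0.38 × 9.09 = 3.4542 pp.
The human-capital index: 0.23 × 6.9 = 1.587 pp.
Hours worked: 0.39 × (-1.57) = -0.6123 pp.
TFP growth = 7.77 − 4.4289 = 3.3411%.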